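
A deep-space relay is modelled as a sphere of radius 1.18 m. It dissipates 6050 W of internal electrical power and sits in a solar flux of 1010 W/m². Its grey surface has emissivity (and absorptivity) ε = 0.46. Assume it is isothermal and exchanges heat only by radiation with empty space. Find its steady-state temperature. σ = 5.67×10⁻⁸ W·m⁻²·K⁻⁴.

T ≈ 365 K

At steady state, absorbed solar power + internal power = radiated power.
Absorbed: α·S·A_cross = 0.46·1010·4.374 = 2032 W (cross-section πr²).
Total input = 2032 + 6050 = 8082 W.
Radiated: εσ·A_surf·T⁴ with A_surf = 4πr² = 17.50 m².
T⁴ = 8082/(0.46·5.67×10⁻⁸·17.50) = 1.771×10¹⁰ K⁴.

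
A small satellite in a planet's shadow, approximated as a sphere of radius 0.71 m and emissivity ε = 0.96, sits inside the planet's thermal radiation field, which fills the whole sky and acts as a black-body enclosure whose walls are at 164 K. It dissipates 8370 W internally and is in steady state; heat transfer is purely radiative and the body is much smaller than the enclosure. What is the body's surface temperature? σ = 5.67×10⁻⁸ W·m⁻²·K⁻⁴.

For a small grey body in a large enclosure, net radiated power = εσA(T⁴ − T_w⁴).
Steady state: P = εσA(T⁴ − T_w⁴) with A = 4πr² = 6.335 m².
T⁴ = P/(εσA) + T_w⁴ = 8370/(0.96·5.67×10⁻⁸·6.335) + (164)⁴
    = 2.427×10¹⁰ + 7.234×10⁸ = 2.500×10¹⁰ K⁴.

T ≈ 398 K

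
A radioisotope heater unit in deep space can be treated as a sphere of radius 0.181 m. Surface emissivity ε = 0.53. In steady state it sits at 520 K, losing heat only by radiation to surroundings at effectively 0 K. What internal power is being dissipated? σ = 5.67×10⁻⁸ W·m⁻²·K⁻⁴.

P ≈ 905 W

Steady state: P = εσA T⁴.
A = 4πr² = 0.4117 m²; T⁴ = (520)⁴ = 7.312×10¹⁰ K⁴.
P = 0.53 × 5.67×10⁻⁸ × 0.4117 × 7.312×10¹⁰.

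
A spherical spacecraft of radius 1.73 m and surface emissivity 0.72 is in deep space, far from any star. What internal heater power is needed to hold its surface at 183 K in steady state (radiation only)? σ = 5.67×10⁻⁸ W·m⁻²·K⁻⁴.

P = εσ·4πr²·T⁴.
4πr² = 37.61 m²; T⁴ = 1.122×10⁹ K⁴.
P = 0.72·5.67×10⁻⁸·37.61·1.122×10⁹.

P ≈ 1720 W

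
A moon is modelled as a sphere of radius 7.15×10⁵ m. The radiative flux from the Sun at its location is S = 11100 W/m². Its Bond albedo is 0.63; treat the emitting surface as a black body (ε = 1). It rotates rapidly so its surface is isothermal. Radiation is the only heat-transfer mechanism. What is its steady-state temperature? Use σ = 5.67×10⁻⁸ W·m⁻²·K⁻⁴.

T ≈ 367 K

At equilibrium, absorbed power = emitted power.
Absorbing cross-section = πr² = 1.606×10¹² m²; emitting surface = 4πr² = 6.424×10¹² m² (ratio 4).
(1−a)S·A_cross = εσ·A_surf·T⁴  ⇒  T⁴ = (1−a)S/(4σ).
T⁴ = 0.370·11100/(4·5.67×10⁻⁸) = 1.811×10¹⁰ K⁴.
T = (1.811×10¹⁰)^(1/4).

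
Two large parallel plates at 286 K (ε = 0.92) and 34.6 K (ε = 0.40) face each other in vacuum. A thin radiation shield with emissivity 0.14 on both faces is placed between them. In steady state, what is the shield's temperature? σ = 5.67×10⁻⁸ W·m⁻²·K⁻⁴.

T_s ≈ 246 K

In steady state the net flux on the hot side equals that on the cold side.
σ(T₁⁴−T_s⁴)/D₁ = σ(T_s⁴−T₂⁴)/D₂, with D₁ = 1/ε₁+1/ε_s−1 = 7.230, D₂ = 1/ε_s+1/ε₂−1 = 8.643.
Solve for T_s⁴: T_s⁴ = (D₂·T₁⁴ + D₁·T₂⁴)/(D₁+D₂) = 3.644×10⁹ K⁴.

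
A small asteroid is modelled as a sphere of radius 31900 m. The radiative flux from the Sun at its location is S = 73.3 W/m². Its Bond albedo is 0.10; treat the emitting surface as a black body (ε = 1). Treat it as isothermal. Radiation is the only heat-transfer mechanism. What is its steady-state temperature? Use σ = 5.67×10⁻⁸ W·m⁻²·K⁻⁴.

T ≈ 131 K

At equilibrium, absorbed power = emitted power.
Absorbing cross-section = πr² = 3.197×10⁹ m²; emitting surface = 4πr² = 1.279×10¹⁰ m² (ratio 4).
(1−a)S·A_cross = εσ·A_surf·T⁴  ⇒  T⁴ = (1−a)S/(4σ).
T⁴ = 0.900·73.3/(4·5.67×10⁻⁸) = 2.909×10⁸ K⁴.
T = (2.909×10⁸)^(1/4).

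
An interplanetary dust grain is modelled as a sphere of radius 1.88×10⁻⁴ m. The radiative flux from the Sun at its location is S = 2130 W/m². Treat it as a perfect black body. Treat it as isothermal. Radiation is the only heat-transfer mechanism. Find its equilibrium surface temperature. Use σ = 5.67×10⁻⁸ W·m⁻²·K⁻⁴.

At equilibrium, absorbed power = emitted power.
Absorbing cross-section = πr² = 1.110×10⁻⁷ m²; emitting surface = 4πr² = 4.441×10⁻⁷ m² (ratio 4).
S·A_cross = εσ·A_surf·T⁴  ⇒  T⁴ = S/(4σ).
T⁴ = 1.00·2130/(4·5.67×10⁻⁸) = 9.392×10⁹ K⁴.
T = (9.392×10⁹)^(1/4).

T ≈ 311 K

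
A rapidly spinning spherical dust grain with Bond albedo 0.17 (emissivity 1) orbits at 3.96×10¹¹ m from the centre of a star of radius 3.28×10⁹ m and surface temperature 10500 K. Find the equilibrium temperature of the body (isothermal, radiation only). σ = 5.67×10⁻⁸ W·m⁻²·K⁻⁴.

T ≈ 645 K

The star's surface emits σT_*⁴; at distance d the flux is S = σT_*⁴(R_*/d)².
S = 5.67×10⁻⁸·(10500)⁴·(3.28×10⁹/3.96×10¹¹)² = 47280 W/m².
For an isothermal sphere T⁴ = (1−a)S/(4σ) = 1.730×10¹¹ K⁴.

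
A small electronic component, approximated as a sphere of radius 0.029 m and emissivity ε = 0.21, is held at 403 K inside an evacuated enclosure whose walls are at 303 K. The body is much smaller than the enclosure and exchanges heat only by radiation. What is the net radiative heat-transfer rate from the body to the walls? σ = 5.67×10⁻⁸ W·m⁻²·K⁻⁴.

For a small grey body in a large enclosure: P_net = εσA(T_body⁴ − T_wall⁴).
A = 4πr² = 0.01057 m²; T_body⁴ − T_wall⁴ = 2.638×10¹⁰ − 8.429×10⁹ = 1.795×10¹⁰ K⁴.
|P_net| = 0.21·5.67×10⁻⁸·0.01057·1.795×10¹⁰.

P_net ≈ 2.26 W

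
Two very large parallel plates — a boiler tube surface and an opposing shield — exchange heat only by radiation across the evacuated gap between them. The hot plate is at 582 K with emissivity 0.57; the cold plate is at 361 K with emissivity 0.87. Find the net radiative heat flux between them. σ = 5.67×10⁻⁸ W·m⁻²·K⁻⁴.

q ≈ 2910 W/m²

For two infinite grey parallel plates, q = σ(T₁⁴ − T₂⁴)/(1/ε₁ + 1/ε₂ − 1).
T₁⁴ − T₂⁴ = 1.147×10¹¹ − 1.698×10¹⁰ = 9.775×10¹⁰ K⁴.
1/ε₁ + 1/ε₂ − 1 = 1.754 + 1.149 − 1 = 1.904.
q = 5.67×10⁻⁸ × 9.775×10¹⁰ / 1.904.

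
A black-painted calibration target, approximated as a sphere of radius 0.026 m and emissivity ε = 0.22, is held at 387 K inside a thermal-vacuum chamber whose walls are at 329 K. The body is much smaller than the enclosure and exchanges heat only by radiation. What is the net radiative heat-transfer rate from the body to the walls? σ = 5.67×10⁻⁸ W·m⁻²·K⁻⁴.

For a small grey body in a large enclosure: P_net = εσA(T_body⁴ − T_wall⁴).
A = 4πr² = 0.008495 m²; T_body⁴ − T_wall⁴ = 2.243×10¹⁰ − 1.172×10¹⁰ = 1.071×10¹⁰ K⁴.
|P_net| = 0.22·5.67×10⁻⁸·0.008495·1.071×10¹⁰.

P_net ≈ 1.14 W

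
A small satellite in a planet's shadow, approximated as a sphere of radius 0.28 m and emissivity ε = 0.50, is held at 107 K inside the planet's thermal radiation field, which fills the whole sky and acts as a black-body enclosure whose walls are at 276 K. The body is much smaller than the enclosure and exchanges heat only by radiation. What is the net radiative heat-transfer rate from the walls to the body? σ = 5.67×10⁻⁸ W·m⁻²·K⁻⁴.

P_net ≈ 158 W

For a small grey body in a large enclosure: P_net = εσA(T_body⁴ − T_wall⁴).
A = 4πr² = 0.9852 m²; T_body⁴ − T_wall⁴ = 1.311×10⁸ − 5.803×10⁹ = -5.672×10⁹ K⁴.
|P_net| = 0.50·5.67×10⁻⁸·0.9852·5.672×10⁹.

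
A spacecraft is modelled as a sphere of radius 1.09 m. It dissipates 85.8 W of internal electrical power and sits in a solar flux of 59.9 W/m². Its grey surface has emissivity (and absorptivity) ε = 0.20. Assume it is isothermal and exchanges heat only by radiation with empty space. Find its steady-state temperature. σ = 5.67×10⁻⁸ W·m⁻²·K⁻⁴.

At steady state, absorbed solar power + internal power = radiated power.
Absorbed: α·S·A_cross = 0.20·59.9·3.733 = 44.72 W (cross-section πr²).
Total input = 44.72 + 85.8 = 130.5 W.
Radiated: εσ·A_surf·T⁴ with A_surf = 4πr² = 14.93 m².
T⁴ = 130.5/(0.20·5.67×10⁻⁸·14.93) = 7.709×10⁸ K⁴.

T ≈ 167 K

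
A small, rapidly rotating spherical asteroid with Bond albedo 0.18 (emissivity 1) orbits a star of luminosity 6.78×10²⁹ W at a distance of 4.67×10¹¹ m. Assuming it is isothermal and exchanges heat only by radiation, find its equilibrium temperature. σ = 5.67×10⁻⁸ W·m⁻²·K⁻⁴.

First find the stellar flux at distance d: S = L/(4πd²) = 6.78×10²⁹/(4π·(4.67×10¹¹)²) = 2.474×10⁵ W/m².
For an isothermal sphere, absorbed (1−a)S·πr² = emitted σ·4πr²·T⁴, so T⁴ = (1−a)S/(4σ).
T⁴ = 0.820·2.474×10⁵/(4·5.67×10⁻⁸) = 8.945×10¹¹ K⁴.

T ≈ 972 K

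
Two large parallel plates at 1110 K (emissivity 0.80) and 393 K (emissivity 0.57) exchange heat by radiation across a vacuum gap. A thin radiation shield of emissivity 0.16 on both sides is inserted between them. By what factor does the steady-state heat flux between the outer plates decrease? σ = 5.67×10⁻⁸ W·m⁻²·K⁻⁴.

Without shield: q₀ = σΔ(T⁴)/(1/ε₁+1/ε₂−1) with denominator 2.004.
With shield the two gaps are in series; the resistances add: (1/ε₁+1/ε_s−1)+(1/ε_s+1/ε₂−1) = 6.500+7.004 = 13.50.
Heat-flux ratio q₀/q = 13.50/2.004.

factor ≈ 6.74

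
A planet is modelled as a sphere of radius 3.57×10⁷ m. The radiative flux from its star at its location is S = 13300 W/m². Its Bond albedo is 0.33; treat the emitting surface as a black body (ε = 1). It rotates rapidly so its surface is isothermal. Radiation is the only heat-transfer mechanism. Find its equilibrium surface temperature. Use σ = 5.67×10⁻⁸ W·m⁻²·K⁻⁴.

At equilibrium, absorbed power = emitted power.
Absorbing cross-section = πr² = 4.004×10¹⁵ m²; emitting surface = 4πr² = 1.602×10¹⁶ m² (ratio 4).
(1−a)S·A_cross = εσ·A_surf·T⁴  ⇒  T⁴ = (1−a)S/(4σ).
T⁴ = 0.670·13300/(4·5.67×10⁻⁸) = 3.929×10¹⁰ K⁴.
T = (3.929×10¹⁰)^(1/4).

T ≈ 445 K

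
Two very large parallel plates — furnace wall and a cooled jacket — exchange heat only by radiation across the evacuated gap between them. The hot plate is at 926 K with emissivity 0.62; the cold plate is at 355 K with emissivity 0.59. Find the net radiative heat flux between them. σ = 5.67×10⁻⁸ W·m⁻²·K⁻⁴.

q ≈ 17700 W/m²

For two infinite grey parallel plates, q = σ(T₁⁴ − T₂⁴)/(1/ε₁ + 1/ε₂ − 1).
T₁⁴ − T₂⁴ = 7.353×10¹¹ − 1.588×10¹⁰ = 7.194×10¹¹ K⁴.
1/ε₁ + 1/ε₂ − 1 = 1.613 + 1.695 − 1 = 2.308.
q = 5.67×10⁻⁸ × 7.194×10¹¹ / 2.308.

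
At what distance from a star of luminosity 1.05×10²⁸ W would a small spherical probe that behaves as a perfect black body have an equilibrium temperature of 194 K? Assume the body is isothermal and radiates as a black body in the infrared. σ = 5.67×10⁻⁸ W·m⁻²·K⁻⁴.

d ≈ 1.61×10¹² m

For an isothermal black-emitting sphere, (1−a)S·πr² = σ·4πr²·T⁴ ⇒ S = 4σT⁴/(1−a).
S = 4·5.67×10⁻⁸·(194)⁴/1.00 = 321.3 W/m².
Flux falls as S = L/(4πd²), so d = √(L/(4πS)) = √(1.05×10²⁸/(4π·321.3)).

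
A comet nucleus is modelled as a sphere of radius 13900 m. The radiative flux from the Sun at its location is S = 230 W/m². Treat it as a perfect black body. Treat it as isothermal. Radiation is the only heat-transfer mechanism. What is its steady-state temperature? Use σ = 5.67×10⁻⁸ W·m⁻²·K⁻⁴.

At equilibrium, absorbed power = emitted power.
Absorbing cross-section = πr² = 6.070×10⁸ m²; emitting surface = 4πr² = 2.428×10⁹ m² (ratio 4).
S·A_cross = εσ·A_surf·T⁴  ⇒  T⁴ = S/(4σ).
T⁴ = 1.00·230/(4·5.67×10⁻⁸) = 1.014×10⁹ K⁴.
T = (1.014×10⁹)^(1/4).

T ≈ 178 K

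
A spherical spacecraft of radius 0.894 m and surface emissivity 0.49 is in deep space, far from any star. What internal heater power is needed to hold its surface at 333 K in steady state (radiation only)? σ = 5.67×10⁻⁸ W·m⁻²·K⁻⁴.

P ≈ 3430 W

P = εσ·4πr²·T⁴.
4πr² = 10.04 m²; T⁴ = 1.230×10¹⁰ K⁴.
P = 0.49·5.67×10⁻⁸·10.04·1.230×10¹⁰.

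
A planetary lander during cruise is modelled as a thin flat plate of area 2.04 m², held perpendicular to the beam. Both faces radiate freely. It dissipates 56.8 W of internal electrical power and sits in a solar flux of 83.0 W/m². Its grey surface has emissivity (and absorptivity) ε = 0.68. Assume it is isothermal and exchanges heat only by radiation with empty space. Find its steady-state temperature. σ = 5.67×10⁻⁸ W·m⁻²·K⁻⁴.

At steady state, absorbed solar power + internal power = radiated power.
Absorbed: α·S·A_cross = 0.68·83.0·2.040 = 115.1 W (cross-section A).
Total input = 115.1 + 56.8 = 171.9 W.
Radiated: εσ·A_surf·T⁴ with A_surf = 2A = 4.080 m².
T⁴ = 171.9/(0.68·5.67×10⁻⁸·4.080) = 1.093×10⁹ K⁴.

T ≈ 182 K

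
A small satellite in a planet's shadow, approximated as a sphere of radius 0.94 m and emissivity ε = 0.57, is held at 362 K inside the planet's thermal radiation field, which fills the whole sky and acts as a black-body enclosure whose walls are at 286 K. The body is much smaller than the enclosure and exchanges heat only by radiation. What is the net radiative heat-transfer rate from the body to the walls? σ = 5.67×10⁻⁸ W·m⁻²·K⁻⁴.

For a small grey body in a large enclosure: P_net = εσA(T_body⁴ − T_wall⁴).
A = 4πr² = 11.10 m²; T_body⁴ − T_wall⁴ = 1.717×10¹⁰ − 6.691×10⁹ = 1.048×10¹⁰ K⁴.
|P_net| = 0.57·5.67×10⁻⁸·11.10·1.048×10¹⁰.

P_net ≈ 3760 W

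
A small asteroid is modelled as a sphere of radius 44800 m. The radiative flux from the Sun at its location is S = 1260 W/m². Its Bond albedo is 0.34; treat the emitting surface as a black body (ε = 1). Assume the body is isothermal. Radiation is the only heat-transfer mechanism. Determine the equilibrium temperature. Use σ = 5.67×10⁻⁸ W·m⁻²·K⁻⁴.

At equilibrium, absorbed power = emitted power.
Absorbing cross-section = πr² = 6.305×10⁹ m²; emitting surface = 4πr² = 2.522×10¹⁰ m² (ratio 4).
(1−a)S·A_cross = εσ·A_surf·T⁴  ⇒  T⁴ = (1−a)S/(4σ).
T⁴ = 0.660·1260/(4·5.67×10⁻⁸) = 3.667×10⁹ K⁴.
T = (3.667×10⁹)^(1/4).

T ≈ 246 K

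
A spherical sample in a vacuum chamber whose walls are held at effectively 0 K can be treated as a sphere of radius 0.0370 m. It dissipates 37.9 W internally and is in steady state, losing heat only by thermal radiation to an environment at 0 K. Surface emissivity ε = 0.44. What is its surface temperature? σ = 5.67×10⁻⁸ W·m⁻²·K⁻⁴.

Steady state: internal power = radiated power, P = εσA T⁴.
Radiating area A = 4πr² = 0.01720 m².
T⁴ = P/(εσA) = 37.9/(0.44·5.67×10⁻⁸·0.01720) = 8.831×10¹⁰ K⁴.
T = (8.831×10¹⁰)^(1/4).

T ≈ 545 K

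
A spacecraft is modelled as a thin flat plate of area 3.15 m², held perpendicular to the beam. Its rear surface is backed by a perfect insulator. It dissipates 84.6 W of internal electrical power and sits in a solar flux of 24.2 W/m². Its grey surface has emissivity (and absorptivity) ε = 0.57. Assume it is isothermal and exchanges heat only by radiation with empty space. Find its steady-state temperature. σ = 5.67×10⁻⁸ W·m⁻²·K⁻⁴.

T ≈ 188 K

At steady state, absorbed solar power + internal power = radiated power.
Absorbed: α·S·A_cross = 0.57·24.2·3.150 = 43.45 W (cross-section A).
Total input = 43.45 + 84.6 = 128.1 W.
Radiated: εσ·A_surf·T⁴ with A_surf = A = 3.150 m².
T⁴ = 128.1/(0.57·5.67×10⁻⁸·3.150) = 1.258×10⁹ K⁴.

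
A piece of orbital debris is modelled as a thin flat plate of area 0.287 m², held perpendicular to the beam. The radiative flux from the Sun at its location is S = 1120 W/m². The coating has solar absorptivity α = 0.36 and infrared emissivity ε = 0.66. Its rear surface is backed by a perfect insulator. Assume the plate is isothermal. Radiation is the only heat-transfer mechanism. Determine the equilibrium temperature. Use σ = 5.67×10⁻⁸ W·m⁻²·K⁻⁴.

T ≈ 322 K

At equilibrium, absorbed power = emitted power.
Absorbing cross-section = A = 0.2870 m²; emitting surface = A = 0.2870 m² (ratio 1).
αS·A_cross = εσ·A_surf·T⁴  ⇒  T⁴ = αS/(ε·1σ).
T⁴ = 0.360·1120/(0.66·1·5.67×10⁻⁸) = 1.077×10¹⁰ K⁴.
T = (1.077×10¹⁰)^(1/4).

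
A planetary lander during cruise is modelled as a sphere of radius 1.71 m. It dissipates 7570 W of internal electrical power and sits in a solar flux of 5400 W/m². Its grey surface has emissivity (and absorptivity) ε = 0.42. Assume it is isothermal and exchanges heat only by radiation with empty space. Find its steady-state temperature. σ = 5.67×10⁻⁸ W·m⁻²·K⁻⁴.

T ≈ 424 K

At steady state, absorbed solar power + internal power = radiated power.
Absorbed: α·S·A_cross = 0.42·5400·9.186 = 20830 W (cross-section πr²).
Total input = 20830 + 7570 = 28400 W.
Radiated: εσ·A_surf·T⁴ with A_surf = 4πr² = 36.75 m².
T⁴ = 28400/(0.42·5.67×10⁻⁸·36.75) = 3.246×10¹⁰ K⁴.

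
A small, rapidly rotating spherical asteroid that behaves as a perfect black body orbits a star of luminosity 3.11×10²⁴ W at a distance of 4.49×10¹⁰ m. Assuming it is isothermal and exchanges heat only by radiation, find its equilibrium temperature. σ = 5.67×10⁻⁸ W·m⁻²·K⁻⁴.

First find the stellar flux at distance d: S = L/(4πd²) = 3.11×10²⁴/(4π·(4.49×10¹⁰)²) = 122.8 W/m².
For an isothermal sphere, absorbed (1−a)S·πr² = emitted σ·4πr²·T⁴, so T⁴ = (1−a)S/(4σ).
T⁴ = 1.00·122.8/(4·5.67×10⁻⁸) = 5.413×10⁸ K⁴.

T ≈ 153 K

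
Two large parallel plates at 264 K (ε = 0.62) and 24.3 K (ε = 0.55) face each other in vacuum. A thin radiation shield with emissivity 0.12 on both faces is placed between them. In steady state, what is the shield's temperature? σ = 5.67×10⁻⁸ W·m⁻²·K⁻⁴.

In steady state the net flux on the hot side equals that on the cold side.
σ(T₁⁴−T_s⁴)/D₁ = σ(T_s⁴−T₂⁴)/D₂, with D₁ = 1/ε₁+1/ε_s−1 = 8.946, D₂ = 1/ε_s+1/ε₂−1 = 9.152.
Solve for T_s⁴: T_s⁴ = (D₂·T₁⁴ + D₁·T₂⁴)/(D₁+D₂) = 2.456×10⁹ K⁴.

T_s ≈ 223 K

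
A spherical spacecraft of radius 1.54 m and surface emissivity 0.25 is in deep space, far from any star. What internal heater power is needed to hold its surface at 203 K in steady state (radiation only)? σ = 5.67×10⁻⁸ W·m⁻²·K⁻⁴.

P = εσ·4πr²·T⁴.
4πr² = 29.80 m²; T⁴ = 1.698×10⁹ K⁴.
P = 0.25·5.67×10⁻⁸·29.80·1.698×10⁹.

P ≈ 717 W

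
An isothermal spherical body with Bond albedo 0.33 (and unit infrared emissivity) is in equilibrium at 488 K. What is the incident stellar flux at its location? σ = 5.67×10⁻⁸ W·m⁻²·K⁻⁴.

S ≈ 19200 W/m²

(1−a)S·πr² = σ·4πr²·T⁴ ⇒ S = 4σT⁴/(1−a).
S = 4·5.67×10⁻⁸·5.671×10¹⁰/0.670.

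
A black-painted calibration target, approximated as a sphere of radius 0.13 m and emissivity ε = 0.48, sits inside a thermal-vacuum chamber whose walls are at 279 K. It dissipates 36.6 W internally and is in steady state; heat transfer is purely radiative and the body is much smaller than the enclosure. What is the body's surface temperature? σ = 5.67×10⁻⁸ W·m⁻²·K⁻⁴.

For a small grey body in a large enclosure, net radiated power = εσA(T⁴ − T_w⁴).
Steady state: P = εσA(T⁴ − T_w⁴) with A = 4πr² = 0.2124 m².
T⁴ = P/(εσA) + T_w⁴ = 36.6/(0.48·5.67×10⁻⁸·0.2124) + (279)⁴
    = 6.332×10⁹ + 6.059×10⁹ = 1.239×10¹⁰ K⁴.

T ≈ 334 K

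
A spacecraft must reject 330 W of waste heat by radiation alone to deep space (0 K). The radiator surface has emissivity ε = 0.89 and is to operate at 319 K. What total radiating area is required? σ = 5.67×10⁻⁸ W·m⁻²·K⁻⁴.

P = εσA T⁴ ⇒ A = P/(εσT⁴).
T⁴ = 1.036×10¹⁰ K⁴.
A = 330/(0.89 × 5.67×10⁻⁸ × 1.036×10¹⁰).

A ≈ 0.632 m²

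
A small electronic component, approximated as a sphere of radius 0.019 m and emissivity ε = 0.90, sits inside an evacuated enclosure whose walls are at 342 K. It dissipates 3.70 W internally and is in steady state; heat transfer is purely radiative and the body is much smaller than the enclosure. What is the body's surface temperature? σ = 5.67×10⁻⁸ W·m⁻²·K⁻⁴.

T ≈ 415 K

For a small grey body in a large enclosure, net radiated power = εσA(T⁴ − T_w⁴).
Steady state: P = εσA(T⁴ − T_w⁴) with A = 4πr² = 0.004536 m².
T⁴ = P/(εσA) + T_w⁴ = 3.70/(0.90·5.67×10⁻⁸·0.004536) + (342)⁴
    = 1.598×10¹⁰ + 1.368×10¹⁰ = 2.966×10¹⁰ K⁴.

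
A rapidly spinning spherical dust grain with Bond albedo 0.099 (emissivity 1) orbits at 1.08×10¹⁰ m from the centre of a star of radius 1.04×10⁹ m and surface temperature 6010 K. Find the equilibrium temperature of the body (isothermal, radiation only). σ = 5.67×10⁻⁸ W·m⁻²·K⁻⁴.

T ≈ 1280 K

The star's surface emits σT_*⁴; at distance d the flux is S = σT_*⁴(R_*/d)².
S = 5.67×10⁻⁸·(6010)⁴·(1.04×10⁹/1.08×10¹⁰)² = 6.860×10⁵ W/m².
For an isothermal sphere T⁴ = (1−a)S/(4σ) = 2.725×10¹² K⁴.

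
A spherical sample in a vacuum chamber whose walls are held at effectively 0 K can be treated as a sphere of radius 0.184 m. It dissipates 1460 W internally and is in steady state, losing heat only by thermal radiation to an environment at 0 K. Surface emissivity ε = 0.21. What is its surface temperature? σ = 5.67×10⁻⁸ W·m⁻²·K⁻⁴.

T ≈ 733 K

Steady state: internal power = radiated power, P = εσA T⁴.
Radiating area A = 4πr² = 0.4254 m².
T⁴ = P/(εσA) = 1460/(0.21·5.67×10⁻⁸·0.4254) = 2.882×10¹¹ K⁴.
T = (2.882×10¹¹)^(1/4).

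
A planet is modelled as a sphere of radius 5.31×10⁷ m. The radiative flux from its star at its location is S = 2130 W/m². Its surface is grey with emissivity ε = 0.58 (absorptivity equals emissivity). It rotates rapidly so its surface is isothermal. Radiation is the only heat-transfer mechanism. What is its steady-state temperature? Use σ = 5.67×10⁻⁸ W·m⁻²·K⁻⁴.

T ≈ 311 K

At equilibrium, absorbed power = emitted power.
Absorbing cross-section = πr² = 8.858×10¹⁵ m²; emitting surface = 4πr² = 3.543×10¹⁶ m² (ratio 4).
εS·A_cross = εσ·A_surf·T⁴  ⇒  T⁴ = S/(4σ)   (ε cancels).
T⁴ = 2130/(4·5.67×10⁻⁸) = 9.392×10⁹ K⁴.
T = (9.392×10⁹)^(1/4).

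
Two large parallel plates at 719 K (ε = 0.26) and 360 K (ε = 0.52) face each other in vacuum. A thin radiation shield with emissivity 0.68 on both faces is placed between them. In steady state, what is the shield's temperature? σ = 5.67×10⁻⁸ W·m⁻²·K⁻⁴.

In steady state the net flux on the hot side equals that on the cold side.
σ(T₁⁴−T_s⁴)/D₁ = σ(T_s⁴−T₂⁴)/D₂, with D₁ = 1/ε₁+1/ε_s−1 = 4.317, D₂ = 1/ε_s+1/ε₂−1 = 2.394.
Solve for T_s⁴: T_s⁴ = (D₂·T₁⁴ + D₁·T₂⁴)/(D₁+D₂) = 1.061×10¹¹ K⁴.

T_s ≈ 571 K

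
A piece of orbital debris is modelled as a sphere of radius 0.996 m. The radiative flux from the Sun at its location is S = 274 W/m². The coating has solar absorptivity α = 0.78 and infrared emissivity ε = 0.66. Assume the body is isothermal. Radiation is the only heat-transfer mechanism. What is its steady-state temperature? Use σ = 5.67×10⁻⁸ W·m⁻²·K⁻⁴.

T ≈ 194 K

At equilibrium, absorbed power = emitted power.
Absorbing cross-section = πr² = 3.117 m²; emitting surface = 4πr² = 12.47 m² (ratio 4).
αS·A_cross = εσ·A_surf·T⁴  ⇒  T⁴ = αS/(ε·4σ).
T⁴ = 0.780·274/(0.66·4·5.67×10⁻⁸) = 1.428×10⁹ K⁴.
T = (1.428×10⁹)^(1/4).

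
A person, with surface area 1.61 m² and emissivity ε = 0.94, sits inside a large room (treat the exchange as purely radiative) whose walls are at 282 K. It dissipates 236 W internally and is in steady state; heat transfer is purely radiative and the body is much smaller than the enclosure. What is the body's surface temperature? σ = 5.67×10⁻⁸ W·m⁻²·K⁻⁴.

T ≈ 309 K

For a small grey body in a large enclosure, net radiated power = εσA(T⁴ − T_w⁴).
Steady state: P = εσA(T⁴ − T_w⁴) with A = 1.61 m².
T⁴ = P/(εσA) + T_w⁴ = 236/(0.94·5.67×10⁻⁸·1.610) + (282)⁴
    = 2.750×10⁹ + 6.324×10⁹ = 9.074×10⁹ K⁴.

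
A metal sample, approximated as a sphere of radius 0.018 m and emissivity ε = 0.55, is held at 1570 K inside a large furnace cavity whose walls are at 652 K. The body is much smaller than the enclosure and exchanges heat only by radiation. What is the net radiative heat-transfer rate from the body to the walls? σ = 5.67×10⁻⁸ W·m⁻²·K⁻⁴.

P_net ≈ 748 W

For a small grey body in a large enclosure: P_net = εσA(T_body⁴ − T_wall⁴).
A = 4πr² = 0.004072 m²; T_body⁴ − T_wall⁴ = 6.076×10¹² − 1.807×10¹¹ = 5.895×10¹² K⁴.
|P_net| = 0.55·5.67×10⁻⁸·0.004072·5.895×10¹².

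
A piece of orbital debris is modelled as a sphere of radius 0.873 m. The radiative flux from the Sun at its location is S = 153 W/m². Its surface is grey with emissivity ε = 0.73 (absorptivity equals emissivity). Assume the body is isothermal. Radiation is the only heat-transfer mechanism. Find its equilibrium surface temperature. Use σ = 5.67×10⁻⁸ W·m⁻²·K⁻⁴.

At equilibrium, absorbed power = emitted power.
Absorbing cross-section = πr² = 2.394 m²; emitting surface = 4πr² = 9.577 m² (ratio 4).
εS·A_cross = εσ·A_surf·T⁴  ⇒  T⁴ = S/(4σ)   (ε cancels).
T⁴ = 153/(4·5.67×10⁻⁸) = 6.746×10⁸ K⁴.
T = (6.746×10⁸)^(1/4).

T ≈ 161 K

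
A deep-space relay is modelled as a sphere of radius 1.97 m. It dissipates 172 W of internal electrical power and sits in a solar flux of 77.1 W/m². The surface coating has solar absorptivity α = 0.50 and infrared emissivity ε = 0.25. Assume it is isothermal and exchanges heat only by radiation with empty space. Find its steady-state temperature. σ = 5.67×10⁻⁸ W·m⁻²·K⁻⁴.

T ≈ 175 K

At steady state, absorbed solar power + internal power = radiated power.
Absorbed: α·S·A_cross = 0.50·77.1·12.19 = 470.0 W (cross-section πr²).
Total input = 470.0 + 172 = 642.0 W.
Radiated: εσ·A_surf·T⁴ with A_surf = 4πr² = 48.77 m².
T⁴ = 642.0/(0.25·5.67×10⁻⁸·48.77) = 9.287×10⁸ K⁴.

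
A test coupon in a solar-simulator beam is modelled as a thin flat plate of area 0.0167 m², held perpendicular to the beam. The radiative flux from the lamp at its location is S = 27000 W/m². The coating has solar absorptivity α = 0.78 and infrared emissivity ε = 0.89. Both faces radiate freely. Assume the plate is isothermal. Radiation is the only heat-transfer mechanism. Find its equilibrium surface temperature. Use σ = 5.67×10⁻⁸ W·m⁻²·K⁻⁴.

At equilibrium, absorbed power = emitted power.
Absorbing cross-section = A = 0.01670 m²; emitting surface = 2A = 0.03340 m² (ratio 2).
αS·A_cross = εσ·A_surf·T⁴  ⇒  T⁴ = αS/(ε·2σ).
T⁴ = 0.780·27000/(0.89·2·5.67×10⁻⁸) = 2.087×10¹¹ K⁴.
T = (2.087×10¹¹)^(1/4).

T ≈ 676 K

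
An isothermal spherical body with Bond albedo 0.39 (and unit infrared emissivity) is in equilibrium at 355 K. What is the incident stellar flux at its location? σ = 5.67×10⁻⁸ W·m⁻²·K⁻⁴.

S ≈ 5910 W/m²

(1−a)S·πr² = σ·4πr²·T⁴ ⇒ S = 4σT⁴/(1−a).
S = 4·5.67×10⁻⁸·1.588×10¹⁰/0.610.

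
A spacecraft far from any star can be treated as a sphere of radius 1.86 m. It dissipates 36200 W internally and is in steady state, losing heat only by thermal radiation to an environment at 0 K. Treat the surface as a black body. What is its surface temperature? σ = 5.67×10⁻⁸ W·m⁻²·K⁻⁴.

T ≈ 348 K

Steady state: internal power = radiated power, P = εσA T⁴.
Radiating area A = 4πr² = 43.47 m².
T⁴ = P/(εσA) = 36200/(1.0·5.67×10⁻⁸·43.47) = 1.469×10¹⁰ K⁴.
T = (1.469×10¹⁰)^(1/4).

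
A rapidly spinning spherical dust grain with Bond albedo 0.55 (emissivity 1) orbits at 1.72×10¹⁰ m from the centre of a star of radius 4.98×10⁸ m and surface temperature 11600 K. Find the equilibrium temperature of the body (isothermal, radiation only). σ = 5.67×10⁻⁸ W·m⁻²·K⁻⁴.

T ≈ 1140 K

The star's surface emits σT_*⁴; at distance d the flux is S = σT_*⁴(R_*/d)².
S = 5.67×10⁻⁸·(11600)⁴·(4.98×10⁸/1.72×10¹⁰)² = 8.606×10⁵ W/m².
For an isothermal sphere T⁴ = (1−a)S/(4σ) = 1.708×10¹² K⁴.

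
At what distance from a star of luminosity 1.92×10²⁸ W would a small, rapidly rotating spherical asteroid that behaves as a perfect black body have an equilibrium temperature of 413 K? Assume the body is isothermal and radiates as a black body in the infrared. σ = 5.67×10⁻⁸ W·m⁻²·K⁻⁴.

For an isothermal black-emitting sphere, (1−a)S·πr² = σ·4πr²·T⁴ ⇒ S = 4σT⁴/(1−a).
S = 4·5.67×10⁻⁸·(413)⁴/1.00 = 6598 W/m².
Flux falls as S = L/(4πd²), so d = √(L/(4πS)) = √(1.92×10²⁸/(4π·6598)).

d ≈ 4.81×10¹¹ m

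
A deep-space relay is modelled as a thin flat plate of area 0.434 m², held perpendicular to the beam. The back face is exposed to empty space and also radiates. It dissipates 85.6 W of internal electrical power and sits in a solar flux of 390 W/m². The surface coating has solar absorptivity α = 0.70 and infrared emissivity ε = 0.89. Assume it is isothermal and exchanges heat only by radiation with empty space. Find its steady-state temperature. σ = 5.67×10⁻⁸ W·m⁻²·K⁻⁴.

At steady state, absorbed solar power + internal power = radiated power.
Absorbed: α·S·A_cross = 0.70·390·0.4340 = 118.5 W (cross-section A).
Total input = 118.5 + 85.6 = 204.1 W.
Radiated: εσ·A_surf·T⁴ with A_surf = 2A = 0.8680 m².
T⁴ = 204.1/(0.89·5.67×10⁻⁸·0.8680) = 4.659×10⁹ K⁴.

T ≈ 261 K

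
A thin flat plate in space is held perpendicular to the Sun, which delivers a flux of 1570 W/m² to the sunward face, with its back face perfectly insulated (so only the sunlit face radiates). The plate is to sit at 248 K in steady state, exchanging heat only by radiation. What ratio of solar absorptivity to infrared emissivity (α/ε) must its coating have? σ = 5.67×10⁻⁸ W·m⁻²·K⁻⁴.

α/ε ≈ 0.137

Balance: αS·A = εσ·1A·T⁴ ⇒ α/ε = σT⁴/S.
α/ε = 5.67×10⁻⁸·(248)⁴/1570 = 5.67×10⁻⁸·3.783×10⁹/1570.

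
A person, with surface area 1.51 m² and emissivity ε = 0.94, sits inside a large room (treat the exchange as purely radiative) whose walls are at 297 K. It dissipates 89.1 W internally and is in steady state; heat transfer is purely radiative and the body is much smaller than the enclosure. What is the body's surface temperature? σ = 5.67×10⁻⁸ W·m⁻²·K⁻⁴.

For a small grey body in a large enclosure, net radiated power = εσA(T⁴ − T_w⁴).
Steady state: P = εσA(T⁴ − T_w⁴) with A = 1.51 m².
T⁴ = P/(εσA) + T_w⁴ = 89.1/(0.94·5.67×10⁻⁸·1.510) + (297)⁴
    = 1.107×10⁹ + 7.781×10⁹ = 8.888×10⁹ K⁴.

T ≈ 307 K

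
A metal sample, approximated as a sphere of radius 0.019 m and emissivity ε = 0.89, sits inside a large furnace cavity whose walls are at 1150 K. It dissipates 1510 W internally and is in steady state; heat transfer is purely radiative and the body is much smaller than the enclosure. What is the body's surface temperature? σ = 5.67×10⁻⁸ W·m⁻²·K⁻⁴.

T ≈ 1700 K

For a small grey body in a large enclosure, net radiated power = εσA(T⁴ − T_w⁴).
Steady state: P = εσA(T⁴ − T_w⁴) with A = 4πr² = 0.004536 m².
T⁴ = P/(εσA) + T_w⁴ = 1510/(0.89·5.67×10⁻⁸·0.004536) + (1150)⁴
    = 6.596×10¹² + 1.749×10¹² = 8.345×10¹² K⁴.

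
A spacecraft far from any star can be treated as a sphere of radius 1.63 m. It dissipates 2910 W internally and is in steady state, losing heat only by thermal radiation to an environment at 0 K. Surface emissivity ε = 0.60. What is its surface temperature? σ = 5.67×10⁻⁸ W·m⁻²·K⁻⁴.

Steady state: internal power = radiated power, P = εσA T⁴.
Radiating area A = 4πr² = 33.39 m².
T⁴ = P/(εσA) = 2910/(0.60·5.67×10⁻⁸·33.39) = 2.562×10⁹ K⁴.
T = (2.562×10⁹)^(1/4).

T ≈ 225 K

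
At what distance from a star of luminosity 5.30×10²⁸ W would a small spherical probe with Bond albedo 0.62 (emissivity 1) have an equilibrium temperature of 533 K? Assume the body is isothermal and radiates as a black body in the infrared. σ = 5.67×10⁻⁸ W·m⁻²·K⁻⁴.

For an isothermal black-emitting sphere, (1−a)S·πr² = σ·4πr²·T⁴ ⇒ S = 4σT⁴/(1−a).
S = 4·5.67×10⁻⁸·(533)⁴/0.380 = 48170 W/m².
Flux falls as S = L/(4πd²), so d = √(L/(4πS)) = √(5.30×10²⁸/(4π·48170)).

d ≈ 2.96×10¹¹ m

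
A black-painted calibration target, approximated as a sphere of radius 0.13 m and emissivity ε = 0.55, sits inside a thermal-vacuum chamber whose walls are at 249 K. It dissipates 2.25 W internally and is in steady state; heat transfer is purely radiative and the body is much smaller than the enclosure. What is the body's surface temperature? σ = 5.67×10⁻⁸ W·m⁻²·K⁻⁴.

For a small grey body in a large enclosure, net radiated power = εσA(T⁴ − T_w⁴).
Steady state: P = εσA(T⁴ − T_w⁴) with A = 4πr² = 0.2124 m².
T⁴ = P/(εσA) + T_w⁴ = 2.25/(0.55·5.67×10⁻⁸·0.2124) + (249)⁴
    = 3.397×10⁸ + 3.844×10⁹ = 4.184×10⁹ K⁴.

T ≈ 254 K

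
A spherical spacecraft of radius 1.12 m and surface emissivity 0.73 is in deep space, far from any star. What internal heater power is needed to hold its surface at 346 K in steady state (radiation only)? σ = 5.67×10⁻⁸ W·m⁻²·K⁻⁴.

P ≈ 9350 W

P = εσ·4πr²·T⁴.
4πr² = 15.76 m²; T⁴ = 1.433×10¹⁰ K⁴.
P = 0.73·5.67×10⁻⁸·15.76·1.433×10¹⁰.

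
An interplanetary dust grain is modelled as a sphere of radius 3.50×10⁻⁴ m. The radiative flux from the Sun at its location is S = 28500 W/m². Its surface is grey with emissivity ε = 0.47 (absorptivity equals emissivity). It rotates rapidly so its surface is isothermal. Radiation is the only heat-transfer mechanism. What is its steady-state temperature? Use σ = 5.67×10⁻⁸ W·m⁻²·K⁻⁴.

T ≈ 595 K

At equilibrium, absorbed power = emitted power.
Absorbing cross-section = πr² = 3.848×10⁻⁷ m²; emitting surface = 4πr² = 1.539×10⁻⁶ m² (ratio 4).
εS·A_cross = εσ·A_surf·T⁴  ⇒  T⁴ = S/(4σ)   (ε cancels).
T⁴ = 28500/(4·5.67×10⁻⁸) = 1.257×10¹¹ K⁴.
T = (1.257×10¹¹)^(1/4).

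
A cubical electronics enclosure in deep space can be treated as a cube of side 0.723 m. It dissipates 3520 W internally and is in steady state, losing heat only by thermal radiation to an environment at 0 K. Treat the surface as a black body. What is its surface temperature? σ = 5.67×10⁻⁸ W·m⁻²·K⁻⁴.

T ≈ 375 K

Steady state: internal power = radiated power, P = εσA T⁴.
Radiating area A = 6L² = 3.136 m².
T⁴ = P/(εσA) = 3520/(1.0·5.67×10⁻⁸·3.136) = 1.979×10¹⁰ K⁴.
T = (1.979×10¹⁰)^(1/4).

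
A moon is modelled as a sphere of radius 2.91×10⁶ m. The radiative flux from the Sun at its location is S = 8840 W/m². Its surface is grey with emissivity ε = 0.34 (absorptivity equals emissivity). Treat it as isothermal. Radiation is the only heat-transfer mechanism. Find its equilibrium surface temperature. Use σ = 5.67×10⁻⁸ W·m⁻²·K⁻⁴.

T ≈ 444 K

At equilibrium, absorbed power = emitted power.
Absorbing cross-section = πr² = 2.660×10¹³ m²; emitting surface = 4πr² = 1.064×10¹⁴ m² (ratio 4).
εS·A_cross = εσ·A_surf·T⁴  ⇒  T⁴ = S/(4σ)   (ε cancels).
T⁴ = 8840/(4·5.67×10⁻⁸) = 3.898×10¹⁰ K⁴.
T = (3.898×10¹⁰)^(1/4).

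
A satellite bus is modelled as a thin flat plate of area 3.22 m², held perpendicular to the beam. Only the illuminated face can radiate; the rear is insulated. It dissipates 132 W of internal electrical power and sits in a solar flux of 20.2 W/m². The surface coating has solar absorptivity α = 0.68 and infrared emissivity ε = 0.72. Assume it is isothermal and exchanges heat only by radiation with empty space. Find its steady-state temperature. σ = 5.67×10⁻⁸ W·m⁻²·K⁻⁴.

At steady state, absorbed solar power + internal power = radiated power.
Absorbed: α·S·A_cross = 0.68·20.2·3.220 = 44.23 W (cross-section A).
Total input = 44.23 + 132 = 176.2 W.
Radiated: εσ·A_surf·T⁴ with A_surf = A = 3.220 m².
T⁴ = 176.2/(0.72·5.67×10⁻⁸·3.220) = 1.341×10⁹ K⁴.

T ≈ 191 K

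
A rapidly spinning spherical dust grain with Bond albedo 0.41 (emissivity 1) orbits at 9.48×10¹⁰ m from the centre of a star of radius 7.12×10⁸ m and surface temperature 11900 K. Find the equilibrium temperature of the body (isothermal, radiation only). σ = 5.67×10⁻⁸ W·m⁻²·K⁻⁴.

The star's surface emits σT_*⁴; at distance d the flux is S = σT_*⁴(R_*/d)².
S = 5.67×10⁻⁸·(11900)⁴·(7.12×10⁸/9.48×10¹⁰)² = 64140 W/m².
For an isothermal sphere T⁴ = (1−a)S/(4σ) = 1.668×10¹¹ K⁴.

T ≈ 639 K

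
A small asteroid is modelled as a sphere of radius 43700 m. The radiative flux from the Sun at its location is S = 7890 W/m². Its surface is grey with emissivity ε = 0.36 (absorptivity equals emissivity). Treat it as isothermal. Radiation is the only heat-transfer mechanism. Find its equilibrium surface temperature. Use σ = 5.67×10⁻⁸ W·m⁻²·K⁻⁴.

T ≈ 432 K

At equilibrium, absorbed power = emitted power.
Absorbing cross-section = πr² = 5.999×10⁹ m²; emitting surface = 4πr² = 2.400×10¹⁰ m² (ratio 4).
εS·A_cross = εσ·A_surf·T⁴  ⇒  T⁴ = S/(4σ)   (ε cancels).
T⁴ = 7890/(4·5.67×10⁻⁸) = 3.479×10¹⁰ K⁴.
T = (3.479×10¹⁰)^(1/4).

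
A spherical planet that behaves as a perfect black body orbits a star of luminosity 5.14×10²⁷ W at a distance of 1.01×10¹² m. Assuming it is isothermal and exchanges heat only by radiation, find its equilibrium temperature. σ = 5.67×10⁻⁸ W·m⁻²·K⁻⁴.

First find the stellar flux at distance d: S = L/(4πd²) = 5.14×10²⁷/(4π·(1.01×10¹²)²) = 401.0 W/m².
For an isothermal sphere, absorbed (1−a)S·πr² = emitted σ·4πr²·T⁴, so T⁴ = (1−a)S/(4σ).
T⁴ = 1.00·401.0/(4·5.67×10⁻⁸) = 1.768×10⁹ K⁴.

T ≈ 205 K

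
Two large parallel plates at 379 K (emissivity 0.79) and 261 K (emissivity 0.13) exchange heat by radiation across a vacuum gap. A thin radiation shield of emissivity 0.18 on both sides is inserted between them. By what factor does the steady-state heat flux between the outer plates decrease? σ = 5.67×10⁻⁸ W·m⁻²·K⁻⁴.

factor ≈ 2.27

Without shield: q₀ = σΔ(T⁴)/(1/ε₁+1/ε₂−1) with denominator 7.958.
With shield the two gaps are in series; the resistances add: (1/ε₁+1/ε_s−1)+(1/ε_s+1/ε₂−1) = 5.821+12.25 = 18.07.
Heat-flux ratio q₀/q = 18.07/7.958.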